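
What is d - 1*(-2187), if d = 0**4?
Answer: 2187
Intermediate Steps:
d = 0
d - 1*(-2187) = 0 - 1*(-2187) = 0 + 2187 = 2187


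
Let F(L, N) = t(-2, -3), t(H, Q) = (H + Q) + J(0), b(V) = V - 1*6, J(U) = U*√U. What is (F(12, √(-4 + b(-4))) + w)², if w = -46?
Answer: 2601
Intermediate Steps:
J(U) = U^(3/2)
b(V) = -6 + V (b(V) = V - 6 = -6 + V)
t(H, Q) = H + Q (t(H, Q) = (H + Q) + 0^(3/2) = (H + Q) + 0 = H + Q)
F(L, N) = -5 (F(L, N) = -2 - 3 = -5)
(F(12, √(-4 + b(-4))) + w)² = (-5 - 46)² = (-51)² = 2601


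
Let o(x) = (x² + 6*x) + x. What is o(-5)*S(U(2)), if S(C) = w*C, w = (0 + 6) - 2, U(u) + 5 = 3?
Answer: 80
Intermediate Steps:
o(x) = x² + 7*x
U(u) = -2 (U(u) = -5 + 3 = -2)
w = 4 (w = 6 - 2 = 4)
S(C) = 4*C
o(-5)*S(U(2)) = (-5*(7 - 5))*(4*(-2)) = -5*2*(-8) = -10*(-8) = 80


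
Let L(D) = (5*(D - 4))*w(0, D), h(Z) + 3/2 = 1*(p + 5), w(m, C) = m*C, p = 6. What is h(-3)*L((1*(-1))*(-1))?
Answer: 0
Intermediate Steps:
w(m, C) = C*m
h(Z) = 19/2 (h(Z) = -3/2 + 1*(6 + 5) = -3/2 + 1*11 = -3/2 + 11 = 19/2)
L(D) = 0 (L(D) = (5*(D - 4))*(D*0) = (5*(-4 + D))*0 = (-20 + 5*D)*0 = 0)
h(-3)*L((1*(-1))*(-1)) = (19/2)*0 = 0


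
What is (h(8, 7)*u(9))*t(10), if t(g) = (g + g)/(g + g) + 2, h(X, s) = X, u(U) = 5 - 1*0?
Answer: 120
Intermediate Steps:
u(U) = 5 (u(U) = 5 + 0 = 5)
t(g) = 3 (t(g) = (2*g)/((2*g)) + 2 = (2*g)*(1/(2*g)) + 2 = 1 + 2 = 3)
(h(8, 7)*u(9))*t(10) = (8*5)*3 = 40*3 = 120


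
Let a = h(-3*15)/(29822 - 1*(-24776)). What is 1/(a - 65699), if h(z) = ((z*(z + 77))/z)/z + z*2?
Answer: -1228455/80708267086 ≈ -1.5221e-5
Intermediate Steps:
h(z) = 2*z + (77 + z)/z (h(z) = ((z*(77 + z))/z)/z + 2*z = (77 + z)/z + 2*z = 2*z + (77 + z)/z)
a = -2041/1228455 (a = (1 + 2*(-3*15) + 77/((-3*15)))/(29822 - 1*(-24776)) = (1 + 2*(-45) + 77/(-45))/(29822 + 24776) = (1 - 90 + 77*(-1/45))/54598 = (1 - 90 - 77/45)*(1/54598) = -4082/45*1/54598 = -2041/1228455 ≈ -0.0016614)
1/(a - 65699) = 1/(-2041/1228455 - 65699) = 1/(-80708267086/1228455) = -1228455/80708267086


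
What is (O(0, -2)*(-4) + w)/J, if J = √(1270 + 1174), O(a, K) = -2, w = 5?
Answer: √611/94 ≈ 0.26296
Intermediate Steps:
J = 2*√611 (J = √2444 = 2*√611 ≈ 49.437)
(O(0, -2)*(-4) + w)/J = (-2*(-4) + 5)/((2*√611)) = (√611/1222)*(8 + 5) = (√611/1222)*13 = √611/94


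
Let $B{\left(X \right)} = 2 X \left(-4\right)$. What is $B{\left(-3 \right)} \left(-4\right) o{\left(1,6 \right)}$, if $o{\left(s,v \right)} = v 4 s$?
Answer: $-2304$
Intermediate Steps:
$B{\left(X \right)} = - 8 X$
$o{\left(s,v \right)} = 4 s v$ ($o{\left(s,v \right)} = 4 v s = 4 s v$)
$B{\left(-3 \right)} \left(-4\right) o{\left(1,6 \right)} = \left(-8\right) \left(-3\right) \left(-4\right) 4 \cdot 1 \cdot 6 = 24 \left(-4\right) 24 = \left(-96\right) 24 = -2304$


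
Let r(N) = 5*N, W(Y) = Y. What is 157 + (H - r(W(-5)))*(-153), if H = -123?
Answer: 15151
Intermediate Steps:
157 + (H - r(W(-5)))*(-153) = 157 + (-123 - 5*(-5))*(-153) = 157 + (-123 - 1*(-25))*(-153) = 157 + (-123 + 25)*(-153) = 157 - 98*(-153) = 157 + 14994 = 15151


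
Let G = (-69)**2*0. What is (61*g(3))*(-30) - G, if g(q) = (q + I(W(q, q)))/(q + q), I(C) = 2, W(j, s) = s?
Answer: -1525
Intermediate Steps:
g(q) = (2 + q)/(2*q) (g(q) = (q + 2)/(q + q) = (2 + q)/((2*q)) = (2 + q)*(1/(2*q)) = (2 + q)/(2*q))
G = 0 (G = 4761*0 = 0)
(61*g(3))*(-30) - G = (61*((1/2)*(2 + 3)/3))*(-30) - 1*0 = (61*((1/2)*(1/3)*5))*(-30) + 0 = (61*(5/6))*(-30) + 0 = (305/6)*(-30) + 0 = -1525 + 0 = -1525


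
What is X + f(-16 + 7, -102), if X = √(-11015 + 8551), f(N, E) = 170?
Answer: 170 + 4*I*√154 ≈ 170.0 + 49.639*I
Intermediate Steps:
X = 4*I*√154 (X = √(-2464) = 4*I*√154 ≈ 49.639*I)
X + f(-16 + 7, -102) = 4*I*√154 + 170 = 170 + 4*I*√154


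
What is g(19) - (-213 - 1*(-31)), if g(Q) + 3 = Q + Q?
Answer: 217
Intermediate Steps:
g(Q) = -3 + 2*Q (g(Q) = -3 + (Q + Q) = -3 + 2*Q)
g(19) - (-213 - 1*(-31)) = (-3 + 2*19) - (-213 - 1*(-31)) = (-3 + 38) - (-213 + 31) = 35 - 1*(-182) = 35 + 182 = 217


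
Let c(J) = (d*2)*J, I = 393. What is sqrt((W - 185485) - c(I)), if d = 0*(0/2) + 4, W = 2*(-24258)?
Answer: I*sqrt(237145) ≈ 486.98*I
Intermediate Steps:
W = -48516
d = 4 (d = 0*(0*(1/2)) + 4 = 0*0 + 4 = 0 + 4 = 4)
c(J) = 8*J (c(J) = (4*2)*J = 8*J)
sqrt((W - 185485) - c(I)) = sqrt((-48516 - 185485) - 8*393) = sqrt(-234001 - 1*3144) = sqrt(-234001 - 3144) = sqrt(-237145) = I*sqrt(237145)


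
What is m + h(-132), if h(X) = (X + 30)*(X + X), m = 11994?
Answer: 38922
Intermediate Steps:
h(X) = 2*X*(30 + X) (h(X) = (30 + X)*(2*X) = 2*X*(30 + X))
m + h(-132) = 11994 + 2*(-132)*(30 - 132) = 11994 + 2*(-132)*(-102) = 11994 + 26928 = 38922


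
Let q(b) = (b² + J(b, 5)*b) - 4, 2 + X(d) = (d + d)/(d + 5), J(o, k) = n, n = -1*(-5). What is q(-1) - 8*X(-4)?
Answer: 72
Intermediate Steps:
n = 5
J(o, k) = 5
X(d) = -2 + 2*d/(5 + d) (X(d) = -2 + (d + d)/(d + 5) = -2 + (2*d)/(5 + d) = -2 + 2*d/(5 + d))
q(b) = -4 + b² + 5*b (q(b) = (b² + 5*b) - 4 = -4 + b² + 5*b)
q(-1) - 8*X(-4) = (-4 + (-1)² + 5*(-1)) - (-80)/(5 - 4) = (-4 + 1 - 5) - (-80)/1 = -8 - (-80) = -8 - 8*(-10) = -8 + 80 = 72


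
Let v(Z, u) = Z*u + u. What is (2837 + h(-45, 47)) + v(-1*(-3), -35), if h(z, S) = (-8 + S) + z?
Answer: 2691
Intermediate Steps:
h(z, S) = -8 + S + z
v(Z, u) = u + Z*u
(2837 + h(-45, 47)) + v(-1*(-3), -35) = (2837 + (-8 + 47 - 45)) - 35*(1 - 1*(-3)) = (2837 - 6) - 35*(1 + 3) = 2831 - 35*4 = 2831 - 140 = 2691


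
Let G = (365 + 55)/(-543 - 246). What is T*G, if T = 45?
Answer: -6300/263 ≈ -23.954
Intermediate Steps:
G = -140/263 (G = 420/(-789) = 420*(-1/789) = -140/263 ≈ -0.53232)
T*G = 45*(-140/263) = -6300/263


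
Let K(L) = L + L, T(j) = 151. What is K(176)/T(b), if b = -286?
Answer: 352/151 ≈ 2.3311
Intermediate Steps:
K(L) = 2*L
K(176)/T(b) = (2*176)/151 = 352*(1/151) = 352/151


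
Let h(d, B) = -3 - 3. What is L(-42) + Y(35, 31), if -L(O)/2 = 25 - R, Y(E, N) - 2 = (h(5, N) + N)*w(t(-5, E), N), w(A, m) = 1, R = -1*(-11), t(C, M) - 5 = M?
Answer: -1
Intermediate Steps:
t(C, M) = 5 + M
R = 11
h(d, B) = -6
Y(E, N) = -4 + N (Y(E, N) = 2 + (-6 + N)*1 = 2 + (-6 + N) = -4 + N)
L(O) = -28 (L(O) = -2*(25 - 1*11) = -2*(25 - 11) = -2*14 = -28)
L(-42) + Y(35, 31) = -28 + (-4 + 31) = -28 + 27 = -1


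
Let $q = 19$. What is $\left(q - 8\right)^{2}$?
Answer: $121$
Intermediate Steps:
$\left(q - 8\right)^{2} = \left(19 - 8\right)^{2} = 11^{2} = 121$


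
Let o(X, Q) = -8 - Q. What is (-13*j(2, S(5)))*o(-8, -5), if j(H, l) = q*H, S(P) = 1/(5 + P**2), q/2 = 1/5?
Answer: 156/5 ≈ 31.200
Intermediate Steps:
q = 2/5 (q = 2*(1/5) = 2/5 ≈ 0.40000)
j(H, l) = 2*H/5
(-13*j(2, S(5)))*o(-8, -5) = (-26*2/5)*(-8 - 1*(-5)) = (-13*4/5)*(-8 + 5) = -52/5*(-3) = 156/5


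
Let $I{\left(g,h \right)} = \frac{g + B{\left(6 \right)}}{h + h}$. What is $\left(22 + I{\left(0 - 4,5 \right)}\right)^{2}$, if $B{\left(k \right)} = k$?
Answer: $\frac{12321}{25} \approx 492.84$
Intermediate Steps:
$I{\left(g,h \right)} = \frac{6 + g}{2 h}$ ($I{\left(g,h \right)} = \frac{g + 6}{h + h} = \frac{6 + g}{2 h}$)
$\left(22 + I{\left(0 - 4,5 \right)}\right)^{2} = \left(22 + \frac{6 + \left(0 - 4\right)}{2 \cdot 5}\right)^{2} = \left(22 + \frac{1}{2} \cdot \frac{1}{5} \left(6 + \left(0 - 4\right)\right)\right)^{2} = \left(22 + \frac{1}{2} \cdot \frac{1}{5} \left(6 - 4\right)\right)^{2} = \left(22 + \frac{1}{2} \cdot \frac{1}{5} \cdot 2\right)^{2} = \left(22 + \frac{1}{5}\right)^{2} = \left(\frac{111}{5}\right)^{2} = \frac{12321}{25}$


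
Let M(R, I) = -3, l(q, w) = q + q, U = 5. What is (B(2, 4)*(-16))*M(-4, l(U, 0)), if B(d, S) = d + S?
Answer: 288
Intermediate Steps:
B(d, S) = S + d
l(q, w) = 2*q
(B(2, 4)*(-16))*M(-4, l(U, 0)) = ((4 + 2)*(-16))*(-3) = (6*(-16))*(-3) = -96*(-3) = 288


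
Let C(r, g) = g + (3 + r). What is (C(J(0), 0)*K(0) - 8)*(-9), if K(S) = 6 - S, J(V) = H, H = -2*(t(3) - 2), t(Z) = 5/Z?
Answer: -126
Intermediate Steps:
H = ⅔ (H = -2*(5/3 - 2) = -2*(-⅓) = ⅔ ≈ 0.66667)
J(V) = ⅔
C(r, g) = 3 + g + r
(C(J(0), 0)*K(0) - 8)*(-9) = ((3 + 0 + ⅔)*(6 - 1*0) - 8)*(-9) = (11*(6 + 0)/3 - 8)*(-9) = ((11/3)*6 - 8)*(-9) = (22 - 8)*(-9) = 14*(-9) = -126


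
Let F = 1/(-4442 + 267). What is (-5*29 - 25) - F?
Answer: -709749/4175 ≈ -170.00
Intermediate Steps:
F = -1/4175 (F = 1/(-4175) = -1/4175 ≈ -0.00023952)
(-5*29 - 25) - F = (-5*29 - 25) - 1*(-1/4175) = (-145 - 25) + 1/4175 = -170 + 1/4175 = -709749/4175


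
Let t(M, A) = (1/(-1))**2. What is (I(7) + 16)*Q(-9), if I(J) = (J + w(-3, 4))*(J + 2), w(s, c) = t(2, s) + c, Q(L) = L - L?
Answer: 0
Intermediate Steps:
t(M, A) = 1 (t(M, A) = (-1)**2 = 1)
Q(L) = 0
w(s, c) = 1 + c
I(J) = (2 + J)*(5 + J) (I(J) = (J + (1 + 4))*(J + 2) = (J + 5)*(2 + J) = (5 + J)*(2 + J) = (2 + J)*(5 + J))
(I(7) + 16)*Q(-9) = ((10 + 7**2 + 7*7) + 16)*0 = ((10 + 49 + 49) + 16)*0 = (108 + 16)*0 = 124*0 = 0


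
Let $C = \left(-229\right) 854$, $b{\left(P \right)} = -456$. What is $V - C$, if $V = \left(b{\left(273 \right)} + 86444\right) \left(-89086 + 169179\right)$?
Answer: $6887232450$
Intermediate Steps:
$C = -195566$
$V = 6887036884$ ($V = \left(-456 + 86444\right) \left(-89086 + 169179\right) = 85988 \cdot 80093 = 6887036884$)
$V - C = 6887036884 - -195566 = 6887036884 + 195566 = 6887232450$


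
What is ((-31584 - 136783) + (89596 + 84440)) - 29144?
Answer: -23475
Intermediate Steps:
((-31584 - 136783) + (89596 + 84440)) - 29144 = (-168367 + 174036) - 29144 = 5669 - 29144 = -23475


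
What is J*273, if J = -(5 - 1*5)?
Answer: 0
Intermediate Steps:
J = 0 (J = -(5 - 5) = -1*0 = 0)
J*273 = 0*273 = 0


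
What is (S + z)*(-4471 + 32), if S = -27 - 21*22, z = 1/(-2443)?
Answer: 5302953692/2443 ≈ 2.1707e+6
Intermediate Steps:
z = -1/2443 ≈ -0.00040933
S = -489 (S = -27 - 462 = -489)
(S + z)*(-4471 + 32) = (-489 - 1/2443)*(-4471 + 32) = -1194628/2443*(-4439) = 5302953692/2443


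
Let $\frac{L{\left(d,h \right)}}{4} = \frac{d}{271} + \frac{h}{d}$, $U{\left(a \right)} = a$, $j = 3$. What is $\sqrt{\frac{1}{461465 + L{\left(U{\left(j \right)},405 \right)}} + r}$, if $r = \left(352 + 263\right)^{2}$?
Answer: $\frac{7 \sqrt{121000222216508761418}}{125203367} \approx 615.0$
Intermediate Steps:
$L{\left(d,h \right)} = \frac{4 d}{271} + \frac{4 h}{d}$ ($L{\left(d,h \right)} = 4 \left(\frac{d}{271} + \frac{h}{d}\right) = \frac{4 d}{271} + \frac{4 h}{d}$)
$r = 378225$ ($r = 615^{2} = 378225$)
$\sqrt{\frac{1}{461465 + L{\left(U{\left(j \right)},405 \right)}} + r} = \sqrt{\frac{1}{461465 + \left(\frac{4}{271} \cdot 3 + 4 \cdot 405 \cdot \frac{1}{3}\right)} + 378225} = \sqrt{\frac{1}{461465 + \left(\frac{12}{271} + 4 \cdot 405 \cdot \frac{1}{3}\right)} + 378225} = \sqrt{\frac{1}{461465 + \left(\frac{12}{271} + 540\right)} + 378225} = \sqrt{\frac{1}{461465 + \frac{146352}{271}} + 378225} = \sqrt{\frac{1}{\frac{125203367}{271}} + 378225} = \sqrt{\frac{271}{125203367} + 378225} = \sqrt{\frac{47355043483846}{125203367}} = \frac{7 \sqrt{121000222216508761418}}{125203367}$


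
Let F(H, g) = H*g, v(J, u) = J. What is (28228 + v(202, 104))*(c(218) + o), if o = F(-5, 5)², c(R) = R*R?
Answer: 1368876070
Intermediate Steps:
c(R) = R²
o = 625 (o = (-5*5)² = (-25)² = 625)
(28228 + v(202, 104))*(c(218) + o) = (28228 + 202)*(218² + 625) = 28430*(47524 + 625) = 28430*48149 = 1368876070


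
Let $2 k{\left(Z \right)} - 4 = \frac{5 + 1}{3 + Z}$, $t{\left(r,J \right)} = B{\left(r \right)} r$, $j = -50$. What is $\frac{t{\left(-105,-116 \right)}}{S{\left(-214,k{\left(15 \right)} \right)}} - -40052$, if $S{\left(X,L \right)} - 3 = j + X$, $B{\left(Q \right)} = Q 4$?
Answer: $\frac{1156608}{29} \approx 39883.0$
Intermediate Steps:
$B{\left(Q \right)} = 4 Q$
$t{\left(r,J \right)} = 4 r^{2}$ ($t{\left(r,J \right)} = 4 r r = 4 r^{2}$)
$k{\left(Z \right)} = 2 + \frac{3}{3 + Z}$ ($k{\left(Z \right)} = 2 + \frac{\left(5 + 1\right) \frac{1}{3 + Z}}{2} = 2 + \frac{6 \frac{1}{3 + Z}}{2} = 2 + \frac{3}{3 + Z}$)
$S{\left(X,L \right)} = -47 + X$ ($S{\left(X,L \right)} = 3 + \left(-50 + X\right) = -47 + X$)
$\frac{t{\left(-105,-116 \right)}}{S{\left(-214,k{\left(15 \right)} \right)}} - -40052 = \frac{4 \left(-105\right)^{2}}{-47 - 214} - -40052 = \frac{4 \cdot 11025}{-261} + 40052 = 44100 \left(- \frac{1}{261}\right) + 40052 = - \frac{4900}{29} + 40052 = \frac{1156608}{29}$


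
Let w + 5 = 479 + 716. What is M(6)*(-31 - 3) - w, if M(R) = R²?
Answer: -2414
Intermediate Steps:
w = 1190 (w = -5 + (479 + 716) = -5 + 1195 = 1190)
M(6)*(-31 - 3) - w = 6²*(-31 - 3) - 1*1190 = 36*(-34) - 1190 = -1224 - 1190 = -2414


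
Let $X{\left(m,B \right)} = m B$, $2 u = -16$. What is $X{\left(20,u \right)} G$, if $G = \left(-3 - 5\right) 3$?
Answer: $3840$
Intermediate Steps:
$u = -8$ ($u = \frac{1}{2} \left(-16\right) = -8$)
$X{\left(m,B \right)} = B m$
$G = -24$ ($G = \left(-8\right) 3 = -24$)
$X{\left(20,u \right)} G = \left(-8\right) 20 \left(-24\right) = \left(-160\right) \left(-24\right) = 3840$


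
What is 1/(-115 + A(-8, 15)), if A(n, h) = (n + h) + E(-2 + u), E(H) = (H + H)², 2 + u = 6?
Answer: -1/92 ≈ -0.010870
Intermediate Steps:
u = 4 (u = -2 + 6 = 4)
E(H) = 4*H² (E(H) = (2*H)² = 4*H²)
A(n, h) = 16 + h + n (A(n, h) = (n + h) + 4*(-2 + 4)² = (h + n) + 4*2² = (h + n) + 4*4 = (h + n) + 16 = 16 + h + n)
1/(-115 + A(-8, 15)) = 1/(-115 + (16 + 15 - 8)) = 1/(-115 + 23) = 1/(-92) = -1/92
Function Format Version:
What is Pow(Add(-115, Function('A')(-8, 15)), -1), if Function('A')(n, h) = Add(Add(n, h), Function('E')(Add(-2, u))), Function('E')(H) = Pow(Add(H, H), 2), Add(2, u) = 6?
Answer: Rational(-1, 92) ≈ -0.010870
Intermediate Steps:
u = 4 (u = Add(-2, 6) = 4)
Function('E')(H) = Mul(4, Pow(H, 2)) (Function('E')(H) = Pow(Mul(2, H), 2) = Mul(4, Pow(H, 2)))
Function('A')(n, h) = Add(16, h, n) (Function('A')(n, h) = Add(Add(n, h), Mul(4, Pow(Add(-2, 4), 2))) = Add(Add(h, n), Mul(4, Pow(2, 2))) = Add(Add(h, n), Mul(4, 4)) = Add(Add(h, n), 16) = Add(16, h, n))
Pow(Add(-115, Function('A')(-8, 15)), -1) = Pow(Add(-115, Add(16, 15, -8)), -1) = Pow(Add(-115, 23), -1) = Pow(-92, -1) = Rational(-1, 92)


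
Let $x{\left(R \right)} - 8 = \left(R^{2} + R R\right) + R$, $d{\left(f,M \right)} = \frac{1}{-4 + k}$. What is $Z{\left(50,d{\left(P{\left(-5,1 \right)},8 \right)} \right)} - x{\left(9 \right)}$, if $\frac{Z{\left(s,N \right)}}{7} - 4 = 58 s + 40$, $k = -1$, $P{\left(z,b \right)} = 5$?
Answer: $20429$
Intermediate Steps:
$d{\left(f,M \right)} = - \frac{1}{5}$ ($d{\left(f,M \right)} = \frac{1}{-4 - 1} = \frac{1}{-5} = - \frac{1}{5}$)
$x{\left(R \right)} = 8 + R + 2 R^{2}$ ($x{\left(R \right)} = 8 + \left(\left(R^{2} + R R\right) + R\right) = 8 + \left(\left(R^{2} + R^{2}\right) + R\right) = 8 + \left(2 R^{2} + R\right) = 8 + \left(R + 2 R^{2}\right) = 8 + R + 2 R^{2}$)
$Z{\left(s,N \right)} = 308 + 406 s$ ($Z{\left(s,N \right)} = 28 + 7 \left(58 s + 40\right) = 28 + 7 \left(40 + 58 s\right) = 28 + \left(280 + 406 s\right) = 308 + 406 s$)
$Z{\left(50,d{\left(P{\left(-5,1 \right)},8 \right)} \right)} - x{\left(9 \right)} = \left(308 + 406 \cdot 50\right) - \left(8 + 9 + 2 \cdot 9^{2}\right) = \left(308 + 20300\right) - \left(8 + 9 + 2 \cdot 81\right) = 20608 - \left(8 + 9 + 162\right) = 20608 - 179 = 20429$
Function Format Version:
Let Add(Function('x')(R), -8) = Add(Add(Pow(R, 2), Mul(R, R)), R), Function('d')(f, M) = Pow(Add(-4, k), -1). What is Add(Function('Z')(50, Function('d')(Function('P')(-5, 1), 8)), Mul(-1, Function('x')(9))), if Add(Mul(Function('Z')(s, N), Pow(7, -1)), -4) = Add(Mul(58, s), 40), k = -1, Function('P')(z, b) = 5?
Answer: 20429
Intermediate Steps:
Function('d')(f, M) = Rational(-1, 5) (Function('d')(f, M) = Pow(Add(-4, -1), -1) = Pow(-5, -1) = Rational(-1, 5))
Function('x')(R) = Add(8, R, Mul(2, Pow(R, 2))) (Function('x')(R) = Add(8, Add(Add(Pow(R, 2), Mul(R, R)), R)) = Add(8, Add(Add(Pow(R, 2), Pow(R, 2)), R)) = Add(8, Add(Mul(2, Pow(R, 2)), R)) = Add(8, Add(R, Mul(2, Pow(R, 2)))) = Add(8, R, Mul(2, Pow(R, 2))))
Function('Z')(s, N) = Add(308, Mul(406, s)) (Function('Z')(s, N) = Add(28, Mul(7, Add(Mul(58, s), 40))) = Add(28, Mul(7, Add(40, Mul(58, s)))) = Add(28, Add(280, Mul(406, s))) = Add(308, Mul(406, s)))
Add(Function('Z')(50, Function('d')(Function('P')(-5, 1), 8)), Mul(-1, Function('x')(9))) = Add(Add(308, Mul(406, 50)), Mul(-1, Add(8, 9, Mul(2, Pow(9, 2))))) = Add(Add(308, 20300), Mul(-1, Add(8, 9, Mul(2, 81)))) = Add(20608, Mul(-1, Add(8, 9, 162))) = Add(20608, Mul(-1, 179)) = Add(20608, -179) = 20429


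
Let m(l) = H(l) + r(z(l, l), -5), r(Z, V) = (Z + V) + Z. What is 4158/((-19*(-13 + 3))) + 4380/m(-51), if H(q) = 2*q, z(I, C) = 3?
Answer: -206121/9595 ≈ -21.482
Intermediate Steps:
r(Z, V) = V + 2*Z (r(Z, V) = (V + Z) + Z = V + 2*Z)
m(l) = 1 + 2*l (m(l) = 2*l + (-5 + 2*3) = 2*l + (-5 + 6) = 2*l + 1 = 1 + 2*l)
4158/((-19*(-13 + 3))) + 4380/m(-51) = 4158/((-19*(-13 + 3))) + 4380/(1 + 2*(-51)) = 4158/((-19*(-10))) + 4380/(1 - 102) = 4158/190 + 4380/(-101) = 4158*(1/190) + 4380*(-1/101) = 2079/95 - 4380/101 = -206121/9595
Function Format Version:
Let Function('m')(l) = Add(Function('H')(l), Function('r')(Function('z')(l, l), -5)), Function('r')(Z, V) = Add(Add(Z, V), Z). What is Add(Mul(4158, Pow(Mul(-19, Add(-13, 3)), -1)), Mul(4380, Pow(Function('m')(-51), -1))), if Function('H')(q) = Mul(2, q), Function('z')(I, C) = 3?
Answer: Rational(-206121, 9595) ≈ -21.482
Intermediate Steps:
Function('r')(Z, V) = Add(V, Mul(2, Z)) (Function('r')(Z, V) = Add(Add(V, Z), Z) = Add(V, Mul(2, Z)))
Function('m')(l) = Add(1, Mul(2, l)) (Function('m')(l) = Add(Mul(2, l), Add(-5, Mul(2, 3))) = Add(Mul(2, l), Add(-5, 6)) = Add(Mul(2, l), 1) = Add(1, Mul(2, l)))
Add(Mul(4158, Pow(Mul(-19, Add(-13, 3)), -1)), Mul(4380, Pow(Function('m')(-51), -1))) = Add(Mul(4158, Pow(Mul(-19, Add(-13, 3)), -1)), Mul(4380, Pow(Add(1, Mul(2, -51)), -1))) = Add(Mul(4158, Pow(Mul(-19, -10), -1)), Mul(4380, Pow(Add(1, -102), -1))) = Add(Mul(4158, Pow(190, -1)), Mul(4380, Pow(-101, -1))) = Add(Mul(4158, Rational(1, 190)), Mul(4380, Rational(-1, 101))) = Add(Rational(2079, 95), Rational(-4380, 101)) = Rational(-206121, 9595)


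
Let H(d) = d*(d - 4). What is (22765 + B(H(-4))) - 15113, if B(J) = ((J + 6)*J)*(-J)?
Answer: -31260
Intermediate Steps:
H(d) = d*(-4 + d)
B(J) = -J**2*(6 + J) (B(J) = ((6 + J)*J)*(-J) = (J*(6 + J))*(-J) = -J**2*(6 + J))
(22765 + B(H(-4))) - 15113 = (22765 + (-4*(-4 - 4))**2*(-6 - (-4)*(-4 - 4))) - 15113 = (22765 + (-4*(-8))**2*(-6 - (-4)*(-8))) - 15113 = (22765 + 32**2*(-6 - 1*32)) - 15113 = (22765 + 1024*(-6 - 32)) - 15113 = (22765 + 1024*(-38)) - 15113 = (22765 - 38912) - 15113 = -16147 - 15113 = -31260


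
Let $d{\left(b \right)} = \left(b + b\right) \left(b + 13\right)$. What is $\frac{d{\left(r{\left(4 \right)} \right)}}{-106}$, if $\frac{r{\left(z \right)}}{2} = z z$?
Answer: $- \frac{1440}{53} \approx -27.17$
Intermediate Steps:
$r{\left(z \right)} = 2 z^{2}$ ($r{\left(z \right)} = 2 z z = 2 z^{2}$)
$d{\left(b \right)} = 2 b \left(13 + b\right)$
$\frac{d{\left(r{\left(4 \right)} \right)}}{-106} = \frac{2 \cdot 2 \cdot 4^{2} \left(13 + 2 \cdot 4^{2}\right)}{-106} = 2 \cdot 2 \cdot 16 \left(13 + 2 \cdot 16\right) \left(- \frac{1}{106}\right) = 2 \cdot 32 \left(13 + 32\right) \left(- \frac{1}{106}\right) = 2 \cdot 32 \cdot 45 \left(- \frac{1}{106}\right) = 2880 \left(- \frac{1}{106}\right) = - \frac{1440}{53}$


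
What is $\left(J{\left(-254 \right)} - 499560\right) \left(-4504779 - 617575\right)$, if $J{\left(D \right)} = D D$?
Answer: $2228449373576$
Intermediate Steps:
$J{\left(D \right)} = D^{2}$
$\left(J{\left(-254 \right)} - 499560\right) \left(-4504779 - 617575\right) = \left(\left(-254\right)^{2} - 499560\right) \left(-4504779 - 617575\right) = \left(64516 - 499560\right) \left(-5122354\right) = \left(-435044\right) \left(-5122354\right) = 2228449373576$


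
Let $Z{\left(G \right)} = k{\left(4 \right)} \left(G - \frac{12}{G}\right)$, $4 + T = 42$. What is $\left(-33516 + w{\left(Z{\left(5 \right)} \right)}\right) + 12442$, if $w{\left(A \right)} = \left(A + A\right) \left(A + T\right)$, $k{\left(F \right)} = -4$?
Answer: $- \frac{541202}{25} \approx -21648.0$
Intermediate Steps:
$T = 38$ ($T = -4 + 42 = 38$)
$Z{\left(G \right)} = - 4 G + \frac{48}{G}$ ($Z{\left(G \right)} = - 4 \left(G - \frac{12}{G}\right) = - 4 G + \frac{48}{G}$)
$w{\left(A \right)} = 2 A \left(38 + A\right)$ ($w{\left(A \right)} = \left(A + A\right) \left(A + 38\right) = 2 A \left(38 + A\right)$)
$\left(-33516 + w{\left(Z{\left(5 \right)} \right)}\right) + 12442 = \left(-33516 + 2 \left(\left(-4\right) 5 + \frac{48}{5}\right) \left(38 + \left(\left(-4\right) 5 + \frac{48}{5}\right)\right)\right) + 12442 = \left(-33516 + 2 \left(-20 + 48 \cdot \frac{1}{5}\right) \left(38 + \left(-20 + 48 \cdot \frac{1}{5}\right)\right)\right) + 12442 = \left(-33516 + 2 \left(-20 + \frac{48}{5}\right) \left(38 + \left(-20 + \frac{48}{5}\right)\right)\right) + 12442 = \left(-33516 + 2 \left(- \frac{52}{5}\right) \left(38 - \frac{52}{5}\right)\right) + 12442 = \left(-33516 + 2 \left(- \frac{52}{5}\right) \frac{138}{5}\right) + 12442 = \left(-33516 - \frac{14352}{25}\right) + 12442 = - \frac{852252}{25} + 12442 = - \frac{541202}{25}$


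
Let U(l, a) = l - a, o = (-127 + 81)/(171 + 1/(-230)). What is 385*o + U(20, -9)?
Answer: -2932759/39329 ≈ -74.570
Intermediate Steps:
o = -10580/39329 (o = -46/(171 - 1/230) = -46/39329/230 = -46*230/39329 = -10580/39329 ≈ -0.26901)
385*o + U(20, -9) = 385*(-10580/39329) + (20 - 1*(-9)) = -4073300/39329 + (20 + 9) = -4073300/39329 + 29 = -2932759/39329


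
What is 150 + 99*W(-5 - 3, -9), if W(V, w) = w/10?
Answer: 609/10 ≈ 60.900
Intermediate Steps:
W(V, w) = w/10 (W(V, w) = w*(⅒) = w/10)
150 + 99*W(-5 - 3, -9) = 150 + 99*((⅒)*(-9)) = 150 + 99*(-9/10) = 150 - 891/10 = 609/10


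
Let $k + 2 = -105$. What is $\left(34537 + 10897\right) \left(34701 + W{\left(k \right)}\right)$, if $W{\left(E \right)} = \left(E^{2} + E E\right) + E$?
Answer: $2612091528$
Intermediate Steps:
$k = -107$ ($k = -2 - 105 = -107$)
$W{\left(E \right)} = E + 2 E^{2}$ ($W{\left(E \right)} = \left(E^{2} + E^{2}\right) + E = 2 E^{2} + E = E + 2 E^{2}$)
$\left(34537 + 10897\right) \left(34701 + W{\left(k \right)}\right) = \left(34537 + 10897\right) \left(34701 - 107 \left(1 + 2 \left(-107\right)\right)\right) = 45434 \left(34701 - 107 \left(1 - 214\right)\right) = 45434 \left(34701 - -22791\right) = 45434 \left(34701 + 22791\right) = 45434 \cdot 57492 = 2612091528$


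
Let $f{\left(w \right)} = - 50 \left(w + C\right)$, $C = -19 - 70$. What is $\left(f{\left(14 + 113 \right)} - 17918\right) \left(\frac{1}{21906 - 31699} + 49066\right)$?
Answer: $- \frac{9522615132666}{9793} \approx -9.7239 \cdot 10^{8}$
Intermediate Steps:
$C = -89$
$f{\left(w \right)} = 4450 - 50 w$ ($f{\left(w \right)} = - 50 \left(w - 89\right) = - 50 \left(-89 + w\right) = 4450 - 50 w$)
$\left(f{\left(14 + 113 \right)} - 17918\right) \left(\frac{1}{21906 - 31699} + 49066\right) = \left(\left(4450 - 50 \left(14 + 113\right)\right) - 17918\right) \left(\frac{1}{21906 - 31699} + 49066\right) = \left(\left(4450 - 6350\right) - 17918\right) \left(\frac{1}{-9793} + 49066\right) = \left(\left(4450 - 6350\right) - 17918\right) \left(- \frac{1}{9793} + 49066\right) = \left(-1900 - 17918\right) \frac{480503337}{9793} = \left(-19818\right) \frac{480503337}{9793} = - \frac{9522615132666}{9793}$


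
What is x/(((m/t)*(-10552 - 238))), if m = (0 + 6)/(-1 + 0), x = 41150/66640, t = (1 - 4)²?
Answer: 2469/28761824 ≈ 8.5843e-5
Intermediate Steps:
t = 9 (t = (-3)² = 9)
x = 4115/6664 (x = 41150*(1/66640) = 4115/6664 ≈ 0.61750)
m = -6 (m = 6/(-1) = 6*(-1) = -6)
x/(((m/t)*(-10552 - 238))) = 4115/(6664*(((-6/9)*(-10552 - 238)))) = 4115/(6664*((-6*⅑*(-10790)))) = 4115/(6664*((-⅔*(-10790)))) = 4115/(6664*(21580/3)) = (4115/6664)*(3/21580) = 2469/28761824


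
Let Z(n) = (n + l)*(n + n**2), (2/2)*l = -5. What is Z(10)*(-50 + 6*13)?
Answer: 15400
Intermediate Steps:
l = -5
Z(n) = (-5 + n)*(n + n**2) (Z(n) = (n - 5)*(n + n**2) = (-5 + n)*(n + n**2))
Z(10)*(-50 + 6*13) = (10*(-5 + 10**2 - 4*10))*(-50 + 6*13) = (10*(-5 + 100 - 40))*(-50 + 78) = (10*55)*28 = 550*28 = 15400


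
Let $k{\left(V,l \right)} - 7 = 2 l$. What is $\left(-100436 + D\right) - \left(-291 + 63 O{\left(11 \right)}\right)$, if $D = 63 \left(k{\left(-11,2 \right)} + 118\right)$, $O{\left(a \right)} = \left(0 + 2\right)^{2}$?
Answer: $-92270$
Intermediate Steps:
$k{\left(V,l \right)} = 7 + 2 l$
$O{\left(a \right)} = 4$ ($O{\left(a \right)} = 2^{2} = 4$)
$D = 8127$ ($D = 63 \left(\left(7 + 2 \cdot 2\right) + 118\right) = 63 \left(\left(7 + 4\right) + 118\right) = 63 \left(11 + 118\right) = 63 \cdot 129 = 8127$)
$\left(-100436 + D\right) - \left(-291 + 63 O{\left(11 \right)}\right) = \left(-100436 + 8127\right) + \left(291 - 252\right) = -92309 + \left(291 - 252\right) = -92309 + 39 = -92270$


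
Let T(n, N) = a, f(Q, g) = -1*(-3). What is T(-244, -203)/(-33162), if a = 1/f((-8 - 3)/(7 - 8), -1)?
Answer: -1/99486 ≈ -1.0052e-5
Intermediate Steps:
f(Q, g) = 3
a = ⅓ (a = 1/3 = ⅓ ≈ 0.33333)
T(n, N) = ⅓
T(-244, -203)/(-33162) = (⅓)/(-33162) = (⅓)*(-1/33162) = -1/99486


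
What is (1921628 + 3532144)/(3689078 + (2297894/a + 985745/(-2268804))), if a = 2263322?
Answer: 14002652342906790768/9471771983237561575 ≈ 1.4784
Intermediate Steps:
(1921628 + 3532144)/(3689078 + (2297894/a + 985745/(-2268804))) = (1921628 + 3532144)/(3689078 + (2297894/2263322 + 985745/(-2268804))) = 5453772/(3689078 + (2297894*(1/2263322) + 985745*(-1/2268804))) = 5453772/(3689078 + (1148947/1131661 - 985745/2268804)) = 5453772/(3689078 + 1491206376943/2567517003444) = 5453772/(9471771983237561575/2567517003444) = 5453772*(2567517003444/9471771983237561575) = 14002652342906790768/9471771983237561575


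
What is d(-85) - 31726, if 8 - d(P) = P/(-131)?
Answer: -4155143/131 ≈ -31719.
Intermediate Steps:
d(P) = 8 + P/131 (d(P) = 8 - P/(-131) = 8 - P*(-1)/131 = 8 - (-1)*P/131 = 8 + P/131)
d(-85) - 31726 = (8 + (1/131)*(-85)) - 31726 = (8 - 85/131) - 31726 = 963/131 - 31726 = -4155143/131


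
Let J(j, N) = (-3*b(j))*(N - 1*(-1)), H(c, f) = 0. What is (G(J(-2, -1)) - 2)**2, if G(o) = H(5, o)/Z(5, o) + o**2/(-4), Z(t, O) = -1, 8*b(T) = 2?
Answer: 4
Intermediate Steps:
b(T) = 1/4 (b(T) = (1/8)*2 = 1/4)
J(j, N) = -3/4 - 3*N/4 (J(j, N) = (-3*1/4)*(N - 1*(-1)) = -3*(N + 1)/4 = -3*(1 + N)/4 = -3/4 - 3*N/4)
G(o) = -o**2/4 (G(o) = 0/(-1) + o**2/(-4) = 0*(-1) + o**2*(-1/4) = 0 - o**2/4 = -o**2/4)
(G(J(-2, -1)) - 2)**2 = (-(-3/4 - 3/4*(-1))**2/4 - 2)**2 = (-(-3/4 + 3/4)**2/4 - 2)**2 = (-1/4*0**2 - 2)**2 = (-1/4*0 - 2)**2 = (0 - 2)**2 = (-2)**2 = 4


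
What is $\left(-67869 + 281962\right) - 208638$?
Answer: $5455$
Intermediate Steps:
$\left(-67869 + 281962\right) - 208638 = 214093 - 208638 = 5455$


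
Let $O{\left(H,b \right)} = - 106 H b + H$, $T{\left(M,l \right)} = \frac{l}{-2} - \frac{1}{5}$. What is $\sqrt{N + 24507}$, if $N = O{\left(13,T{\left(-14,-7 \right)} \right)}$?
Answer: $\frac{\sqrt{499315}}{5} \approx 141.32$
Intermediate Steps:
$T{\left(M,l \right)} = - \frac{1}{5} - \frac{l}{2}$ ($T{\left(M,l \right)} = l \left(- \frac{1}{2}\right) - \frac{1}{5} = - \frac{l}{2} - \frac{1}{5} = - \frac{1}{5} - \frac{l}{2}$)
$O{\left(H,b \right)} = H - 106 H b$ ($O{\left(H,b \right)} = - 106 H b + H = H - 106 H b$)
$N = - \frac{22672}{5}$ ($N = 13 \left(1 - 106 \left(- \frac{1}{5} - - \frac{7}{2}\right)\right) = 13 \left(1 - 106 \left(- \frac{1}{5} + \frac{7}{2}\right)\right) = 13 \left(1 - \frac{1749}{5}\right) = 13 \left(- \frac{1744}{5}\right) = - \frac{22672}{5} \approx -4534.4$)
$\sqrt{N + 24507} = \sqrt{- \frac{22672}{5} + 24507} = \sqrt{\frac{99863}{5}} = \frac{\sqrt{499315}}{5}$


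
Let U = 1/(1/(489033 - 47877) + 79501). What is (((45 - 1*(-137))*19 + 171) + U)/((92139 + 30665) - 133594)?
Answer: -127277533757909/378430582664030 ≈ -0.33633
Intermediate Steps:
U = 441156/35072343157 (U = 1/(1/441156 + 79501) = 1/(35072343157/441156) = 441156/35072343157 ≈ 1.2578e-5)
(((45 - 1*(-137))*19 + 171) + U)/((92139 + 30665) - 133594) = (((45 - 1*(-137))*19 + 171) + 441156/35072343157)/((92139 + 30665) - 133594) = (((45 + 137)*19 + 171) + 441156/35072343157)/(122804 - 133594) = ((182*19 + 171) + 441156/35072343157)/(-10790) = ((3458 + 171) + 441156/35072343157)*(-1/10790) = (3629 + 441156/35072343157)*(-1/10790) = (127277533757909/35072343157)*(-1/10790) = -127277533757909/378430582664030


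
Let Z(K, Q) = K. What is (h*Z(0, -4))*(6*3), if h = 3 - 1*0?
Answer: 0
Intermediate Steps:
h = 3 (h = 3 + 0 = 3)
(h*Z(0, -4))*(6*3) = (3*0)*(6*3) = 0*18 = 0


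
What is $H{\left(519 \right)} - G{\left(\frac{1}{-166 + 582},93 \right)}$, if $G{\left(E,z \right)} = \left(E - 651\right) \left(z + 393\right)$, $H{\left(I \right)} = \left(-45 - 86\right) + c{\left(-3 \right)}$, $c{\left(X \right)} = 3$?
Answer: $\frac{65781421}{208} \approx 3.1626 \cdot 10^{5}$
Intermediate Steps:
$H{\left(I \right)} = -128$ ($H{\left(I \right)} = \left(-45 - 86\right) + 3 = -131 + 3 = -128$)
$G{\left(E,z \right)} = \left(-651 + E\right) \left(393 + z\right)$
$H{\left(519 \right)} - G{\left(\frac{1}{-166 + 582},93 \right)} = -128 - \left(-255843 - 60543 + \frac{393}{-166 + 582} + \frac{1}{-166 + 582} \cdot 93\right) = -128 - \left(-255843 - 60543 + \frac{393}{416} + \frac{1}{416} \cdot 93\right) = -128 - \left(-255843 - 60543 + 393 \cdot \frac{1}{416} + \frac{1}{416} \cdot 93\right) = -128 - \left(-255843 - 60543 + \frac{393}{416} + \frac{93}{416}\right) = -128 - - \frac{65808045}{208} = -128 + \frac{65808045}{208} = \frac{65781421}{208}$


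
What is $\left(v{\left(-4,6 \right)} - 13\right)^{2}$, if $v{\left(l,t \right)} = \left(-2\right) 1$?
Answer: $225$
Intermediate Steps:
$v{\left(l,t \right)} = -2$
$\left(v{\left(-4,6 \right)} - 13\right)^{2} = \left(-2 - 13\right)^{2} = \left(-15\right)^{2} = 225$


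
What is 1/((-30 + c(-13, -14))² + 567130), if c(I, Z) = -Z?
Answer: 1/567386 ≈ 1.7625e-6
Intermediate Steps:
1/((-30 + c(-13, -14))² + 567130) = 1/((-30 - 1*(-14))² + 567130) = 1/((-30 + 14)² + 567130) = 1/((-16)² + 567130) = 1/(256 + 567130) = 1/567386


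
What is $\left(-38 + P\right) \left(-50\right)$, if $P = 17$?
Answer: $1050$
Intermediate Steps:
$\left(-38 + P\right) \left(-50\right) = \left(-38 + 17\right) \left(-50\right) = \left(-21\right) \left(-50\right) = 1050$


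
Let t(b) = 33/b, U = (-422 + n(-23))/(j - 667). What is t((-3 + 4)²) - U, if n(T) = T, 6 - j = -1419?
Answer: 25459/758 ≈ 33.587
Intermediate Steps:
j = 1425 (j = 6 - 1*(-1419) = 6 + 1419 = 1425)
U = -445/758 (U = (-422 - 23)/(1425 - 667) = -445/758 ≈ -0.58707)
t((-3 + 4)²) - U = 33/((-3 + 4)²) - 1*(-445/758) = 33/(1²) + 445/758 = 33/1 + 445/758 = 33*1 + 445/758 = 33 + 445/758 = 25459/758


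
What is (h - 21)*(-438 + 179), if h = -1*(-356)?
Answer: -86765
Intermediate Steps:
h = 356
(h - 21)*(-438 + 179) = (356 - 21)*(-438 + 179) = 335*(-259) = -86765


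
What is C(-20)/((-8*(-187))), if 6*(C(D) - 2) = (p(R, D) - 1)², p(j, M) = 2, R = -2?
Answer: 13/8976 ≈ 0.0014483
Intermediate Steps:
C(D) = 13/6 (C(D) = 2 + (2 - 1)²/6 = 2 + (⅙)*1² = 2 + (⅙)*1 = 2 + ⅙ = 13/6)
C(-20)/((-8*(-187))) = 13/(6*((-8*(-187)))) = (13/6)/1496 = (13/6)*(1/1496) = 13/8976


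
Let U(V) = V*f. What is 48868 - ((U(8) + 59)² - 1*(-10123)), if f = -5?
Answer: 38384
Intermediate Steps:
U(V) = -5*V (U(V) = V*(-5) = -5*V)
48868 - ((U(8) + 59)² - 1*(-10123)) = 48868 - ((-5*8 + 59)² - 1*(-10123)) = 48868 - ((-40 + 59)² + 10123) = 48868 - (19² + 10123) = 48868 - (361 + 10123) = 48868 - 1*10484 = 48868 - 10484 = 38384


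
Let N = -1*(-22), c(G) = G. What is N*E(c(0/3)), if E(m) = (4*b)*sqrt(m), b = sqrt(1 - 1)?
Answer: 0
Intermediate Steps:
b = 0 (b = sqrt(0) = 0)
E(m) = 0 (E(m) = (4*0)*sqrt(m) = 0*sqrt(m) = 0)
N = 22
N*E(c(0/3)) = 22*0 = 0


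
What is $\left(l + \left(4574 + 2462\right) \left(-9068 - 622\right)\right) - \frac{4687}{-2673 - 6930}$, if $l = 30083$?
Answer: $- \frac{654432508784}{9603} \approx -6.8149 \cdot 10^{7}$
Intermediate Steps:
$\left(l + \left(4574 + 2462\right) \left(-9068 - 622\right)\right) - \frac{4687}{-2673 - 6930} = \left(30083 + \left(4574 + 2462\right) \left(-9068 - 622\right)\right) - \frac{4687}{-2673 - 6930} = \left(30083 + 7036 \left(-9690\right)\right) - \frac{4687}{-2673 - 6930} = \left(30083 - 68178840\right) - \frac{4687}{-9603} = -68148757 - - \frac{4687}{9603} = -68148757 + \frac{4687}{9603} = - \frac{654432508784}{9603}$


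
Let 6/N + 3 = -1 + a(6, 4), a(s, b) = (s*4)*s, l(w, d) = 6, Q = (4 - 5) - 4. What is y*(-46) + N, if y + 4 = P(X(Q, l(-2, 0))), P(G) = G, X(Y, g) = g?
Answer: -6437/70 ≈ -91.957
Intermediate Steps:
Q = -5 (Q = -1 - 4 = -5)
y = 2 (y = -4 + 6 = 2)
a(s, b) = 4*s**2 (a(s, b) = (4*s)*s = 4*s**2)
N = 3/70 (N = 6/(-3 + (-1 + 4*6**2)) = 6/(-3 + (-1 + 4*36)) = 6/(-3 + (-1 + 144)) = 6/(-3 + 143) = 6/140 = 6*(1/140) = 3/70 ≈ 0.042857)
y*(-46) + N = 2*(-46) + 3/70 = -92 + 3/70 = -6437/70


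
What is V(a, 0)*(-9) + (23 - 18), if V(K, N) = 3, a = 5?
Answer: -22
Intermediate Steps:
V(a, 0)*(-9) + (23 - 18) = 3*(-9) + (23 - 18) = -27 + 5 = -22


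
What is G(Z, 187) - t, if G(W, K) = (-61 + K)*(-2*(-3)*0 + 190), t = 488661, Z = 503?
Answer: -464721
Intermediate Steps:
G(W, K) = -11590 + 190*K (G(W, K) = (-61 + K)*(6*0 + 190) = (-61 + K)*(0 + 190) = (-61 + K)*190 = -11590 + 190*K)
G(Z, 187) - t = (-11590 + 190*187) - 1*488661 = (-11590 + 35530) - 488661 = 23940 - 488661 = -464721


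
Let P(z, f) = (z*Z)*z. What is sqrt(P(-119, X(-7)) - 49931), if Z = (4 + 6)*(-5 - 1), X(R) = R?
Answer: 7*I*sqrt(18359) ≈ 948.47*I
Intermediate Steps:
Z = -60 (Z = 10*(-6) = -60)
P(z, f) = -60*z**2 (P(z, f) = (z*(-60))*z = (-60*z)*z = -60*z**2)
sqrt(P(-119, X(-7)) - 49931) = sqrt(-60*(-119)**2 - 49931) = sqrt(-60*14161 - 49931) = sqrt(-849660 - 49931) = sqrt(-899591) = 7*I*sqrt(18359)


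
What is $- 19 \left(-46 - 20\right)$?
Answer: $1254$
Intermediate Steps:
$- 19 \left(-46 - 20\right) = \left(-19\right) \left(-66\right) = 1254$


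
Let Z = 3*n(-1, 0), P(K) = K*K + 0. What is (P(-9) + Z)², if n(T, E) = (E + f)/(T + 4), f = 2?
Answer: 6889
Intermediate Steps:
n(T, E) = (2 + E)/(4 + T) (n(T, E) = (E + 2)/(T + 4) = (2 + E)/(4 + T))
P(K) = K² (P(K) = K² + 0 = K²)
Z = 2 (Z = 3*((2 + 0)/(4 - 1)) = 3*(2/3) = 3*((⅓)*2) = 3*(⅔) = 2)
(P(-9) + Z)² = ((-9)² + 2)² = (81 + 2)² = 83² = 6889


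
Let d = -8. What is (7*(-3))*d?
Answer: 168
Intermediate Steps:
(7*(-3))*d = (7*(-3))*(-8) = -21*(-8) = 168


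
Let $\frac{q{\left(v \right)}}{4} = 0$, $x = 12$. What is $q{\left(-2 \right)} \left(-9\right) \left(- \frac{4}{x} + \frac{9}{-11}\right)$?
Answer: $0$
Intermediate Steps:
$q{\left(v \right)} = 0$ ($q{\left(v \right)} = 4 \cdot 0 = 0$)
$q{\left(-2 \right)} \left(-9\right) \left(- \frac{4}{x} + \frac{9}{-11}\right) = 0 \left(-9\right) \left(- \frac{4}{12} + \frac{9}{-11}\right) = 0 \left(\left(-4\right) \frac{1}{12} + 9 \left(- \frac{1}{11}\right)\right) = 0 \left(- \frac{1}{3} - \frac{9}{11}\right) = 0 \left(- \frac{38}{33}\right) = 0$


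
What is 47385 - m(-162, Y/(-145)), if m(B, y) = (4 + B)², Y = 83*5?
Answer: 22421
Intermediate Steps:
Y = 415
47385 - m(-162, Y/(-145)) = 47385 - (4 - 162)² = 47385 - 1*(-158)² = 47385 - 1*24964 = 47385 - 24964 = 22421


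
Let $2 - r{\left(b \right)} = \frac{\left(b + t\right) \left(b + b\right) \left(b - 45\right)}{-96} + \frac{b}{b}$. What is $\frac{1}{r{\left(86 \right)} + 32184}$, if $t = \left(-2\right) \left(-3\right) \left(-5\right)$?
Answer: $\frac{3}{108896} \approx 2.7549 \cdot 10^{-5}$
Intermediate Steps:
$t = -30$ ($t = 6 \left(-5\right) = -30$)
$r{\left(b \right)} = 1 + \frac{b \left(-45 + b\right) \left(-30 + b\right)}{48}$ ($r{\left(b \right)} = 2 - \left(\frac{\left(b - 30\right) \left(b + b\right) \left(b - 45\right)}{-96} + \frac{b}{b}\right) = 2 - \left(\left(-30 + b\right) 2 b \left(-45 + b\right) \left(- \frac{1}{96}\right) + 1\right) = 2 - \left(2 b \left(-30 + b\right) \left(-45 + b\right) \left(- \frac{1}{96}\right) + 1\right) = 2 - \left(2 b \left(-45 + b\right) \left(-30 + b\right) \left(- \frac{1}{96}\right) + 1\right) = 2 - \left(- \frac{b \left(-45 + b\right) \left(-30 + b\right)}{48} + 1\right) = 2 - \left(1 - \frac{b \left(-45 + b\right) \left(-30 + b\right)}{48}\right) = 2 + \left(-1 + \frac{b \left(-45 + b\right) \left(-30 + b\right)}{48}\right) = 1 + \frac{b \left(-45 + b\right) \left(-30 + b\right)}{48}$)
$\frac{1}{r{\left(86 \right)} + 32184} = \frac{1}{\left(1 - \frac{25 \cdot 86^{2}}{16} + \frac{86^{3}}{48} + \frac{225}{8} \cdot 86\right) + 32184} = \frac{1}{\left(1 - \frac{46225}{4} + \frac{1}{48} \cdot 636056 + \frac{9675}{4}\right) + 32184} = \frac{1}{\left(1 - \frac{46225}{4} + \frac{79507}{6} + \frac{9675}{4}\right) + 32184} = \frac{1}{\frac{12344}{3} + 32184} = \frac{1}{\frac{108896}{3}} = \frac{3}{108896}$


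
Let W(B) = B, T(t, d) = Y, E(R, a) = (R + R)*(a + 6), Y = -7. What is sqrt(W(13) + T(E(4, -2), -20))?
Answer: sqrt(6) ≈ 2.4495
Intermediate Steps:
E(R, a) = 2*R*(6 + a) (E(R, a) = (2*R)*(6 + a) = 2*R*(6 + a))
T(t, d) = -7
sqrt(W(13) + T(E(4, -2), -20)) = sqrt(13 - 7) = sqrt(6)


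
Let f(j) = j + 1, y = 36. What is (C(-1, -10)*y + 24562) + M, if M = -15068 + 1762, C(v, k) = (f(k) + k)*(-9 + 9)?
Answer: 11256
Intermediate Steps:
f(j) = 1 + j
C(v, k) = 0 (C(v, k) = ((1 + k) + k)*(-9 + 9) = (1 + 2*k)*0 = 0)
M = -13306
(C(-1, -10)*y + 24562) + M = (0*36 + 24562) - 13306 = (0 + 24562) - 13306 = 24562 - 13306 = 11256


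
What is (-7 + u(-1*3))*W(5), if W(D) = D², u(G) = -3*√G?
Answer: -175 - 75*I*√3 ≈ -175.0 - 129.9*I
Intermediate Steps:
(-7 + u(-1*3))*W(5) = (-7 - 3*I*√3)*5² = (-7 - 3*I*√3)*25 = -175 - 75*I*√3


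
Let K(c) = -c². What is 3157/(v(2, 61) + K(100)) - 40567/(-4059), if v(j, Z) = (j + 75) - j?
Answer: 389813212/40285575 ≈ 9.6763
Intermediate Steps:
v(j, Z) = 75 (v(j, Z) = (75 + j) - j = 75)
3157/(v(2, 61) + K(100)) - 40567/(-4059) = 3157/(75 - 1*100²) - 40567/(-4059) = 3157/(75 - 1*10000) - 40567*(-1/4059) = 3157/(75 - 10000) + 40567/4059 = 3157/(-9925) + 40567/4059 = 3157*(-1/9925) + 40567/4059 = -3157/9925 + 40567/4059 = 389813212/40285575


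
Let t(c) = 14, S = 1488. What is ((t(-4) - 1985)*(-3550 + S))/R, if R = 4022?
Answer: 2032101/2011 ≈ 1010.5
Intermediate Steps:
((t(-4) - 1985)*(-3550 + S))/R = ((14 - 1985)*(-3550 + 1488))/4022 = -1971*(-2062)*(1/4022) = 4064202*(1/4022) = 2032101/2011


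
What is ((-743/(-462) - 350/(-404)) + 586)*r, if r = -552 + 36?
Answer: -2361508400/7777 ≈ -3.0365e+5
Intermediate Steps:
r = -516
((-743/(-462) - 350/(-404)) + 586)*r = ((-743/(-462) - 350/(-404)) + 586)*(-516) = ((-743*(-1/462) - 350*(-1/404)) + 586)*(-516) = ((743/462 + 175/202) + 586)*(-516) = (57734/23331 + 586)*(-516) = (13729700/23331)*(-516) = -2361508400/7777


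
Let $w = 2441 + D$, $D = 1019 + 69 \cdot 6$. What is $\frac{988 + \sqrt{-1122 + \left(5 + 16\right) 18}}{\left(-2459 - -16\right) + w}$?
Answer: $\frac{988}{1431} + \frac{2 i \sqrt{186}}{1431} \approx 0.69043 + 0.019061 i$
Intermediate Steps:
$D = 1433$ ($D = 1019 + 414 = 1433$)
$w = 3874$ ($w = 2441 + 1433 = 3874$)
$\frac{988 + \sqrt{-1122 + \left(5 + 16\right) 18}}{\left(-2459 - -16\right) + w} = \frac{988 + \sqrt{-1122 + \left(5 + 16\right) 18}}{\left(-2459 - -16\right) + 3874} = \frac{988 + \sqrt{-1122 + 21 \cdot 18}}{\left(-2459 + 16\right) + 3874} = \frac{988 + \sqrt{-1122 + 378}}{-2443 + 3874} = \frac{988 + \sqrt{-744}}{1431} = \left(988 + 2 i \sqrt{186}\right) \frac{1}{1431} = \frac{988}{1431} + \frac{2 i \sqrt{186}}{1431}$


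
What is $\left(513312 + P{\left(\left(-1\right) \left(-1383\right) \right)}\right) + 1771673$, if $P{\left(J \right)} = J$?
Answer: $2286368$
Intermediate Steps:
$\left(513312 + P{\left(\left(-1\right) \left(-1383\right) \right)}\right) + 1771673 = \left(513312 - -1383\right) + 1771673 = \left(513312 + 1383\right) + 1771673 = 514695 + 1771673 = 2286368$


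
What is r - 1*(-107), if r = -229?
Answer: -122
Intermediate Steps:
r - 1*(-107) = -229 - 1*(-107) = -229 + 107 = -122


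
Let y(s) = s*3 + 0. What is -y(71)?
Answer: -213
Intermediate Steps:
y(s) = 3*s (y(s) = 3*s + 0 = 3*s)
-y(71) = -3*71 = -1*213 = -213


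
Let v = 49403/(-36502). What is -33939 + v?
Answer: -1238890781/36502 ≈ -33940.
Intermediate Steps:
v = -49403/36502 (v = 49403*(-1/36502) = -49403/36502 ≈ -1.3534)
-33939 + v = -33939 - 49403/36502 = -1238890781/36502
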